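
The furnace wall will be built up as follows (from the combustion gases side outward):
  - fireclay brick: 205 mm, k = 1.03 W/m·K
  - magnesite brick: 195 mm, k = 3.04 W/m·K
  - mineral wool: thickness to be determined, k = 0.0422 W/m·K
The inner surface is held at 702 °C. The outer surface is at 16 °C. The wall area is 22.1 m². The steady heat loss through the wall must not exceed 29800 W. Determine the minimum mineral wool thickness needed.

Model the wall as resistances in series:
R_fireclay brick = L/(kA) = 0.205/(1.03×22.1) = 0.009006 K/W
R_magnesite brick = L/(kA) = 0.195/(3.04×22.1) = 0.002902 K/W
Sum of the known resistances R_other = 0.01191 K/W
Required total resistance R_tot = ΔT/Q_allow = 686/29800 = 0.02302 K/W
R_mineral wool = R_tot − R_other = 0.01111 K/W
L = R·k·A = 0.01111×0.0422×22.1

L ≈ 10.4 mm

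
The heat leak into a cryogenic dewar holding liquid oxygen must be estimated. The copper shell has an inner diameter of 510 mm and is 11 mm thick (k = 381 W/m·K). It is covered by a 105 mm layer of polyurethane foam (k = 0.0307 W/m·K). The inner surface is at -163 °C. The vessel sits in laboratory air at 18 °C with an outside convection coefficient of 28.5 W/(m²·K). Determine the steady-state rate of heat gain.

Spherical conduction: R = (1/r_in − 1/r_out)/(4πk) per layer; series-sum.
R_copper shell = (1/0.255 − 1/0.266)/(4π×381) = 3.387×10^-5 K/W
R_polyurethane foam = (1/0.266 − 1/0.371)/(4π×0.0307) = 2.758 K/W
R_outer film = 1/(h·4πr_o²) = 1/(28.5×4π×0.371²) = 0.02029 K/W
R_total = 2.778 K/W
Q = ΔT/R_total = 181/2.778

Q ≈ 65.1 W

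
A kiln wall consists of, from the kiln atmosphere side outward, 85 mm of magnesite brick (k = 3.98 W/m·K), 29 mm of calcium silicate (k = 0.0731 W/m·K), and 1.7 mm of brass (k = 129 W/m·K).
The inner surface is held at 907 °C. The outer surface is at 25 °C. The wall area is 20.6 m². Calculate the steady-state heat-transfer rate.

Q ≈ 43500 W

Model the wall as resistances in series:
R_magnesite brick = L/(kA) = 0.085/(3.98×20.6) = 0.001037 K/W
R_calcium silicate = L/(kA) = 0.029/(0.0731×20.6) = 0.01926 K/W
R_brass = L/(kA) = 0.0017/(129×20.6) = 6.397×10^-7 K/W
R_total = 0.0203 K/W
Q = ΔT / R_total = 882 / 0.0203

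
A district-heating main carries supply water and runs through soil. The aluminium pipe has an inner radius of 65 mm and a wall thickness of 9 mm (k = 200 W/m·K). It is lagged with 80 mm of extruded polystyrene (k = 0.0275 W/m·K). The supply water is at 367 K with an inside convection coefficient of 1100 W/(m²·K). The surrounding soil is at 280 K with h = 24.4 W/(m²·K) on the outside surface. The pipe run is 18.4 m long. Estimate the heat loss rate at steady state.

Q ≈ 373 W

Cylindrical conduction, so R = ln(r₂/r₁)/(2πkL) per layer, in series:
R_inner film = 1/(h_i·2πr₁L) = 1/(1100×2π×0.065×18.4) = 1.21×10^-4 K/W
R_aluminium pipe wall = ln(74/65)/(2π×200×18.4) = 5.608×10^-6 K/W
R_extruded polystyrene = ln(154/74)/(2π×0.0275×18.4) = 0.2305 K/W
R_outer film = 1/(h_o·2πr_oL) = 1/(24.4×2π×0.154×18.4) = 0.002302 K/W
R_total = 0.2329 K/W
Q = ΔT/R_total = 87/0.2329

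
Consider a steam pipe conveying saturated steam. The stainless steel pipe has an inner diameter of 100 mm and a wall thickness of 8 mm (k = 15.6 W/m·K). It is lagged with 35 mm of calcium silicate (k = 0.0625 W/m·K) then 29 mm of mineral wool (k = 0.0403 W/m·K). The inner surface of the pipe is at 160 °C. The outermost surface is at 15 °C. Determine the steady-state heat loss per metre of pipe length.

q′ ≈ 63.7 W/m

Radial resistances (cylindrical: R_cond = ln(r_o/r_i)/(2πkL), R_conv = 1/(h·2πrL)):
R_stainless steel pipe wall = ln(58/50)/(2π×15.6×1) = 0.001514 K/W
R_calcium silicate = ln(93/58)/(2π×0.0625×1) = 1.202 K/W
R_mineral wool = ln(122/93)/(2π×0.0403×1) = 1.072 K/W
R_total = 2.276 K/W
Q = ΔT/R_total = 145/2.276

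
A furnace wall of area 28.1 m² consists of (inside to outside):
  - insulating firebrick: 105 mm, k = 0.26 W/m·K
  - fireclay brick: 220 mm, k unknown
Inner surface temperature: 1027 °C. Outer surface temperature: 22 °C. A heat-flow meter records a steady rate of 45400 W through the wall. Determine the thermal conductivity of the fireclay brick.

Using the resistance-network approach (series):
R_insulating firebrick = L/(kA) = 0.105/(0.26×28.1) = 0.01437 K/W
Sum of known resistances R_other = 0.01437 K/W
Total R = ΔT/Q = 1005/45400 = 0.02214 K/W
R_fireclay brick = R_total − R_other = 0.007765 K/W
k = L/(R·A) = 0.22/(0.007765×28.1)

k ≈ 1.01 W/(m·K)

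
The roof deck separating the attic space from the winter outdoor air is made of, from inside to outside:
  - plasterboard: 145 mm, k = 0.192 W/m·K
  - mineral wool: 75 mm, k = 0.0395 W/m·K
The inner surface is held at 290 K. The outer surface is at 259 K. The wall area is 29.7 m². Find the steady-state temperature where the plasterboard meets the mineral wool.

T ≈ 281 K

Series thermal resistances:
R_plasterboard = L/(kA) = 0.145/(0.192×29.7) = 0.02543 K/W
R_mineral wool = L/(kA) = 0.075/(0.0395×29.7) = 0.06393 K/W
R_total = 0.08936 K/W;  Q = ΔT/R_total = 31/0.08936 = 346.9 W
T_interface = T_inner − Q·ΣR(inner→interface) = 290 − 347×0.02543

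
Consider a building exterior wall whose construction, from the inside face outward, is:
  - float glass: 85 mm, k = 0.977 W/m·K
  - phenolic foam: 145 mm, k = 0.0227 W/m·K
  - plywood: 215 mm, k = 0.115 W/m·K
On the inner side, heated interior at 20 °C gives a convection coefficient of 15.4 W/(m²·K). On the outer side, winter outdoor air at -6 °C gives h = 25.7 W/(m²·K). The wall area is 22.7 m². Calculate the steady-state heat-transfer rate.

Q ≈ 69.9 W

Thermal resistances in series:
R_inner film = 1/(h_i·A) = 1/(15.4×22.7) = 0.002861 K/W
R_float glass = L/(kA) = 0.085/(0.977×22.7) = 0.003833 K/W
R_phenolic foam = L/(kA) = 0.145/(0.0227×22.7) = 0.2814 K/W
R_plywood = L/(kA) = 0.215/(0.115×22.7) = 0.08236 K/W
R_outer film = 1/(h_o·A) = 1/(25.7×22.7) = 0.001714 K/W
R_total = 0.3722 K/W
Q = ΔT / R_total = 26 / 0.3722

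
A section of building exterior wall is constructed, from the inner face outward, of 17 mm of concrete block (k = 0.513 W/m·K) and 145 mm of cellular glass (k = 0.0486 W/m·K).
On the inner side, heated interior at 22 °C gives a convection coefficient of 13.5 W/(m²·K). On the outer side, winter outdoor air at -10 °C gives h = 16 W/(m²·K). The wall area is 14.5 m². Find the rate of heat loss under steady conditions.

Q ≈ 147 W

Using the resistance-network approach (series):
R_inner film = 1/(h_i·A) = 1/(13.5×14.5) = 0.005109 K/W
R_concrete block = L/(kA) = 0.017/(0.513×14.5) = 0.002285 K/W
R_cellular glass = L/(kA) = 0.145/(0.0486×14.5) = 0.2058 K/W
R_outer film = 1/(h_o·A) = 1/(16×14.5) = 0.00431 K/W
R_total = 0.2175 K/W
Q = ΔT / R_total = 32 / 0.2175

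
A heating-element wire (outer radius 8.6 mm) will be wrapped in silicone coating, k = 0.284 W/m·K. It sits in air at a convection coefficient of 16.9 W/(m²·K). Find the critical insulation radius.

r_cr ≈ 16.8 mm

For a cylinder r_cr = k/h = 0.284/16.9
r_cr = 16.8 mm; since the bare radius (8.6 mm) is below r_cr, adding a thin layer of insulation will *increase* heat loss.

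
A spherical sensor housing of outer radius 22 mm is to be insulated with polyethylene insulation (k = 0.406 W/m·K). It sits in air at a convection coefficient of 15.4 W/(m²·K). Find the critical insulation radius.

r_cr ≈ 52.7 mm

For a sphere r_cr = 2k/h = 2×0.406/15.4
r_cr = 52.7 mm; since the bare radius (22 mm) is below r_cr, adding a thin layer of insulation will *increase* heat loss.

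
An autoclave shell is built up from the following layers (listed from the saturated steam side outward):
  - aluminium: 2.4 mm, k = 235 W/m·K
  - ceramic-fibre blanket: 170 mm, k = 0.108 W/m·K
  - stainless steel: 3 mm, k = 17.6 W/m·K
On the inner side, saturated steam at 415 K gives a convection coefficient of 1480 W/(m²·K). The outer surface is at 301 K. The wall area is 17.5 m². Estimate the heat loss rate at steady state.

Series thermal resistances:
R_inner film = 1/(h_i·A) = 1/(1480×17.5) = 3.861×10^-5 K/W
R_aluminium = L/(kA) = 0.0024/(235×17.5) = 5.836×10^-7 K/W
R_ceramic-fibre blanket = L/(kA) = 0.17/(0.108×17.5) = 0.08995 K/W
R_stainless steel = L/(kA) = 0.003/(17.6×17.5) = 9.74×10^-6 K/W
R_total = 0.09 K/W
Q = ΔT / R_total = 114 / 0.09

Q ≈ 1270 W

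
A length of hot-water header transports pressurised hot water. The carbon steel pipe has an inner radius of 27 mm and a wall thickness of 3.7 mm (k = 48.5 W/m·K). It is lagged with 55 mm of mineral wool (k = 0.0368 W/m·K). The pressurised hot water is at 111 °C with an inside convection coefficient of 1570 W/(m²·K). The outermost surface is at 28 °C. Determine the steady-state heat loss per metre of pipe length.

q′ ≈ 18.7 W/m

Treating each annulus and film as a series resistance:
R_inner film = 1/(h_i·2πr₁L) = 1/(1570×2π×0.027×1) = 0.003755 K/W
R_carbon steel pipe wall = ln(30.7/27)/(2π×48.5×1) = 4.214×10^-4 K/W
R_mineral wool = ln(85.7/30.7)/(2π×0.0368×1) = 4.44 K/W
R_total = 4.444 K/W
Q = ΔT/R_total = 83/4.444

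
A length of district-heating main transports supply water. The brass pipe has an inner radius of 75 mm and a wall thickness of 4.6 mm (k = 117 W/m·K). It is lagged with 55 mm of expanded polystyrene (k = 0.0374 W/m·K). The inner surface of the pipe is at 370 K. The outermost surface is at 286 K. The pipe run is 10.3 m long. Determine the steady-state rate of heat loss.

Q ≈ 387 W

Cylindrical conduction, so R = ln(r₂/r₁)/(2πkL) per layer, in series:
R_brass pipe wall = ln(79.6/75)/(2π×117×10.3) = 7.861×10^-6 K/W
R_expanded polystyrene = ln(134.6/79.6)/(2π×0.0374×10.3) = 0.217 K/W
R_total = 0.217 K/W
Q = ΔT/R_total = 84/0.217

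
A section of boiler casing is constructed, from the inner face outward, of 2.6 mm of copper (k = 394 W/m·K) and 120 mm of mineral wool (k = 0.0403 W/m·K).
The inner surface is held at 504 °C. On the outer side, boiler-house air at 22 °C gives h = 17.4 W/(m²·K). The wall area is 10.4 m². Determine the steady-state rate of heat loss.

Q ≈ 1650 W

Model the wall as resistances in series:
R_copper = L/(kA) = 0.0026/(394×10.4) = 6.345×10^-7 K/W
R_mineral wool = L/(kA) = 0.12/(0.0403×10.4) = 0.2863 K/W
R_outer film = 1/(h_o·A) = 1/(17.4×10.4) = 0.005526 K/W
R_total = 0.2918 K/W
Q = ΔT / R_total = 482 / 0.2918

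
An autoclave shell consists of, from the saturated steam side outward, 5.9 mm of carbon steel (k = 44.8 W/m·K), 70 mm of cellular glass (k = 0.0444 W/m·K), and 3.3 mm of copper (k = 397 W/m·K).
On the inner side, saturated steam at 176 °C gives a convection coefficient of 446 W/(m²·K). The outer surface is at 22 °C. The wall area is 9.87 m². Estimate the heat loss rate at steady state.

Model the wall as resistances in series:
R_inner film = 1/(h_i·A) = 1/(446×9.87) = 2.272×10^-4 K/W
R_carbon steel = L/(kA) = 0.0059/(44.8×9.87) = 1.334×10^-5 K/W
R_cellular glass = L/(kA) = 0.07/(0.0444×9.87) = 0.1597 K/W
R_copper = L/(kA) = 0.0033/(397×9.87) = 8.422×10^-7 K/W
R_total = 0.16 K/W
Q = ΔT / R_total = 154 / 0.16

Q ≈ 963 W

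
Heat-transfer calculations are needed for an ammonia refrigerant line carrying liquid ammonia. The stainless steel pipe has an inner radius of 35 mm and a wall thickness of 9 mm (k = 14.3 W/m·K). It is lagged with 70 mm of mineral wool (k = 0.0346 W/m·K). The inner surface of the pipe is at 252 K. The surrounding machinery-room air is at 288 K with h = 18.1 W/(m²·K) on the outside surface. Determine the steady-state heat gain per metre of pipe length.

q′ ≈ 8.07 W/m

For a radial system each layer contributes R = ln(r_out/r_in)/(2πkL); films add R = 1/(hA).
R_stainless steel pipe wall = ln(44/35)/(2π×14.3×1) = 0.002547 K/W
R_mineral wool = ln(114/44)/(2π×0.0346×1) = 4.379 K/W
R_outer film = 1/(h_o·2πr_oL) = 1/(18.1×2π×0.114×1) = 0.07713 K/W
R_total = 4.459 K/W
Q = ΔT/R_total = 36/4.459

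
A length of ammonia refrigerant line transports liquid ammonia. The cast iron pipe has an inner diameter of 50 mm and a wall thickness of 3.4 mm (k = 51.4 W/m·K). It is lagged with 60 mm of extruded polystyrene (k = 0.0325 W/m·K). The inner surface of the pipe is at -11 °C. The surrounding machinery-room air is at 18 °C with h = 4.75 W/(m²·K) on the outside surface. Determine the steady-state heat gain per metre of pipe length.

q′ ≈ 4.88 W/m

For a radial system each layer contributes R = ln(r_out/r_in)/(2πkL); films add R = 1/(hA).
R_cast iron pipe wall = ln(28.4/25)/(2π×51.4×1) = 3.948×10^-4 K/W
R_extruded polystyrene = ln(88.4/28.4)/(2π×0.0325×1) = 5.561 K/W
R_outer film = 1/(h_o·2πr_oL) = 1/(4.75×2π×0.0884×1) = 0.379 K/W
R_total = 5.94 K/W
Q = ΔT/R_total = 29/5.94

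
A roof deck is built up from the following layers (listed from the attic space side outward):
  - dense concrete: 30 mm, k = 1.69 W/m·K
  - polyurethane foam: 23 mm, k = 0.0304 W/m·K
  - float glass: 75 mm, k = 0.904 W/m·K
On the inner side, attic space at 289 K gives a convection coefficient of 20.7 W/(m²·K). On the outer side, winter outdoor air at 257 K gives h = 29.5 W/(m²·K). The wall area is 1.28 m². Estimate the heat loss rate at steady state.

Q ≈ 43.6 W

Treating each layer as a thermal resistance in series:
R_inner film = 1/(h_i·A) = 1/(20.7×1.28) = 0.03774 K/W
R_dense concrete = L/(kA) = 0.03/(1.69×1.28) = 0.01387 K/W
R_polyurethane foam = L/(kA) = 0.023/(0.0304×1.28) = 0.5911 K/W
R_float glass = L/(kA) = 0.075/(0.904×1.28) = 0.06482 K/W
R_outer film = 1/(h_o·A) = 1/(29.5×1.28) = 0.02648 K/W
R_total = 0.734 K/W
Q = ΔT / R_total = 32 / 0.734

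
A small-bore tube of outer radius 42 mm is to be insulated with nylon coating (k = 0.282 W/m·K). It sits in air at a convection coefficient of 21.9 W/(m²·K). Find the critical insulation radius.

For a cylinder r_cr = k/h = 0.282/21.9
r_cr = 12.9 mm; since the bare radius (42 mm) is above r_cr, any added insulation will reduce heat loss.

r_cr ≈ 12.9 mm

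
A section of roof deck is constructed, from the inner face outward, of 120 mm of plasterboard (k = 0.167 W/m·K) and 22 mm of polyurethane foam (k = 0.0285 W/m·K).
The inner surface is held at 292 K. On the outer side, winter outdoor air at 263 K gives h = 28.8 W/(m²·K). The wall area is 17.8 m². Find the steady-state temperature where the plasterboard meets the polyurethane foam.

T ≈ 278 K

Series thermal resistances:
R_plasterboard = L/(kA) = 0.12/(0.167×17.8) = 0.04037 K/W
R_polyurethane foam = L/(kA) = 0.022/(0.0285×17.8) = 0.04337 K/W
R_outer film = 1/(h_o·A) = 1/(28.8×17.8) = 0.001951 K/W
R_total = 0.08569 K/W;  Q = ΔT/R_total = 29/0.08569 = 338.4 W
T_interface = T_inner − Q·ΣR(inner→interface) = 292 − 338×0.04037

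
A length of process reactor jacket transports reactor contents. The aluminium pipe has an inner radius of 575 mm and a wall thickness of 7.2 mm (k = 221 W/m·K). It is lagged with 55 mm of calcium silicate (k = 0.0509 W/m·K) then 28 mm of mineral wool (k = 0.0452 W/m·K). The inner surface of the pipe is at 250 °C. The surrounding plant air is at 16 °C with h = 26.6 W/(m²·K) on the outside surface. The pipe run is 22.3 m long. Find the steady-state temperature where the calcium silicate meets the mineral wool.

Treating each annulus and film as a series resistance:
R_aluminium pipe wall = ln(582.2/575)/(2π×221×22.3) = 4.019×10^-7 K/W
R_calcium silicate = ln(637.2/582.2)/(2π×0.0509×22.3) = 0.01266 K/W
R_mineral wool = ln(665.2/637.2)/(2π×0.0452×22.3) = 0.00679 K/W
R_outer film = 1/(h_o·2πr_oL) = 1/(26.6×2π×0.6652×22.3) = 4.033×10^-4 K/W
R_total = 0.01985 K/W
Q = ΔT/R_total = 234/0.01985
Q = 11800 W
T_interface = T_inner − Q·ΣR(inner→interface) = 250 − 11800×0.01266

T ≈ 101 °C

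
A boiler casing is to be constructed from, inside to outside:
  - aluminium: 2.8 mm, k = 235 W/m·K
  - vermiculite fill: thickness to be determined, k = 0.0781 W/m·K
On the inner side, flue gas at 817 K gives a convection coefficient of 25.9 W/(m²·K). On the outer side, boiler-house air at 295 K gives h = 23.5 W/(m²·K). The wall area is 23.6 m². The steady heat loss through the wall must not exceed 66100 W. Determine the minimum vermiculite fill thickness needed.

L ≈ 8.22 mm

Using the resistance-network approach (series):
R_inner film = 1/(h_i·A) = 1/(25.9×23.6) = 0.001636 K/W
R_aluminium = L/(kA) = 0.0028/(235×23.6) = 5.049×10^-7 K/W
R_outer film = 1/(h_o·A) = 1/(23.5×23.6) = 0.001803 K/W
Sum of the known resistances R_other = 0.00344 K/W
Required total resistance R_tot = ΔT/Q_allow = 522/66100 = 0.007897 K/W
R_vermiculite fill = R_tot − R_other = 0.004458 K/W
L = R·k·A = 0.004458×0.0781×23.6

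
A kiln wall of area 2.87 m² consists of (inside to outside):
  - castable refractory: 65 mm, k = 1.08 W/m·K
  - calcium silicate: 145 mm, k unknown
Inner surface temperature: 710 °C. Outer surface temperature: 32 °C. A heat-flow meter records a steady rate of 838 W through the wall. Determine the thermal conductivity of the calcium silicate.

k ≈ 0.0641 W/(m·K)

Model the wall as resistances in series:
R_castable refractory = L/(kA) = 0.065/(1.08×2.87) = 0.02097 K/W
Sum of known resistances R_other = 0.02097 K/W
Total R = ΔT/Q = 678/838 = 0.8091 K/W
R_calcium silicate = R_total − R_other = 0.7881 K/W
k = L/(R·A) = 0.145/(0.7881×2.87)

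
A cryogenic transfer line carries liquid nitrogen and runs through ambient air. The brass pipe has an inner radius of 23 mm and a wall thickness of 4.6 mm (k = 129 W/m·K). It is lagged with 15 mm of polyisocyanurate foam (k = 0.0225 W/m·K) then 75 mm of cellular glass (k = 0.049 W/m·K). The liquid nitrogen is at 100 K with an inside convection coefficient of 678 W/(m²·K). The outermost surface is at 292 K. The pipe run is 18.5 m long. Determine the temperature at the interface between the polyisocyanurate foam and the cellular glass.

Per-layer cylindrical resistances, series-summed:
R_inner film = 1/(h_i·2πr₁L) = 1/(678×2π×0.023×18.5) = 5.517×10^-4 K/W
R_brass pipe wall = ln(27.6/23)/(2π×129×18.5) = 1.216×10^-5 K/W
R_polyisocyanurate foam = ln(42.6/27.6)/(2π×0.0225×18.5) = 0.166 K/W
R_cellular glass = ln(117.6/42.6)/(2π×0.049×18.5) = 0.1783 K/W
R_total = 0.3448 K/W
Q = ΔT/R_total = 192/0.3448
Q = 557 W
T_interface = T_inner + Q·ΣR(inner→interface) = 100 + 557×0.1665

T ≈ 193 K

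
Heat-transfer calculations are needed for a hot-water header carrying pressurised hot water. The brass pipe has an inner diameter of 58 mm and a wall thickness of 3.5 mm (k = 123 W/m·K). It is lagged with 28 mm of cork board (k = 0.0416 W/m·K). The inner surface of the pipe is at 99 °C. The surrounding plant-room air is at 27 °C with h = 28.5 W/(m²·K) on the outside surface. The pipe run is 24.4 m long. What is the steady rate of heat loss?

Per-layer cylindrical resistances, series-summed:
R_brass pipe wall = ln(32.5/29)/(2π×123×24.4) = 6.043×10^-6 K/W
R_cork board = ln(60.5/32.5)/(2π×0.0416×24.4) = 0.09743 K/W
R_outer film = 1/(h_o·2πr_oL) = 1/(28.5×2π×0.0605×24.4) = 0.003783 K/W
R_total = 0.1012 K/W
Q = ΔT/R_total = 72/0.1012

Q ≈ 711 W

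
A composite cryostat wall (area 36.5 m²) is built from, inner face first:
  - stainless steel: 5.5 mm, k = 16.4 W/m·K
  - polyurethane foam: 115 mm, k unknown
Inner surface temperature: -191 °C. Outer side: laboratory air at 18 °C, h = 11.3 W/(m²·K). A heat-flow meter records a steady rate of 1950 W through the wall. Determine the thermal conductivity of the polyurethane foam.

Thermal resistances in series:
R_stainless steel = L/(kA) = 0.0055/(16.4×36.5) = 9.188×10^-6 K/W
R_outer film = 1/(h_o·A) = 1/(11.3×36.5) = 0.002425 K/W
Sum of known resistances R_other = 0.002434 K/W
Total R = ΔT/Q = 209/1950 = 0.1072 K/W
R_polyurethane foam = R_total − R_other = 0.1047 K/W
k = L/(R·A) = 0.115/(0.1047×36.5)

k ≈ 0.0301 W/(m·K)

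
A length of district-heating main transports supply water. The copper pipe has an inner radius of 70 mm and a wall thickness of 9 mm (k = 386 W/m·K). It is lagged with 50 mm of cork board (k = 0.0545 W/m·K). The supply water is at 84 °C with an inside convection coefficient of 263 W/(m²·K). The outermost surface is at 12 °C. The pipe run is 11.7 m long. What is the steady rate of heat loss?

Q ≈ 585 W

Cylindrical conduction, so R = ln(r₂/r₁)/(2πkL) per layer, in series:
R_inner film = 1/(h_i·2πr₁L) = 1/(263×2π×0.07×11.7) = 7.389×10^-4 K/W
R_copper pipe wall = ln(79/70)/(2π×386×11.7) = 4.262×10^-6 K/W
R_cork board = ln(129/79)/(2π×0.0545×11.7) = 0.1224 K/W
R_total = 0.1231 K/W
Q = ΔT/R_total = 72/0.1231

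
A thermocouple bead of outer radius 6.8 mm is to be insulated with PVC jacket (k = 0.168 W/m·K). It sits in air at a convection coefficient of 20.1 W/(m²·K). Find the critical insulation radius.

r_cr ≈ 16.7 mm

For a sphere r_cr = 2k/h = 2×0.168/20.1
r_cr = 16.7 mm; since the bare radius (6.8 mm) is below r_cr, adding a thin layer of insulation will *increase* heat loss.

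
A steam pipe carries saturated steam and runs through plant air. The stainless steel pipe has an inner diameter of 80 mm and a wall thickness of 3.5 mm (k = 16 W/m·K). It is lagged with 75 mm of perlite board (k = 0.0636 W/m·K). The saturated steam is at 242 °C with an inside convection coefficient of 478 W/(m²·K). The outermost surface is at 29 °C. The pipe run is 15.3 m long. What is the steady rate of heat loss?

Treating each annulus and film as a series resistance:
R_inner film = 1/(h_i·2πr₁L) = 1/(478×2π×0.04×15.3) = 5.441×10^-4 K/W
R_stainless steel pipe wall = ln(43.5/40)/(2π×16×15.3) = 5.453×10^-5 K/W
R_perlite board = ln(118.5/43.5)/(2π×0.0636×15.3) = 0.1639 K/W
R_total = 0.1645 K/W
Q = ΔT/R_total = 213/0.1645

Q ≈ 1290 W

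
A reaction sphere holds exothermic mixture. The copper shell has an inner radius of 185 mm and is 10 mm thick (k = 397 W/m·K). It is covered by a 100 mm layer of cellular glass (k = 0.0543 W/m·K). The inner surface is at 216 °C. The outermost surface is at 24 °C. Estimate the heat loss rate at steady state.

Q ≈ 75.4 W

For a spherical shell R = (1/r₁ − 1/r₂)/(4πk); film R = 1/(h·4πr²). In series:
R_copper shell = (1/0.185 − 1/0.195)/(4π×397) = 5.556×10^-5 K/W
R_cellular glass = (1/0.195 − 1/0.295)/(4π×0.0543) = 2.548 K/W
R_total = 2.548 K/W
Q = ΔT/R_total = 192/2.548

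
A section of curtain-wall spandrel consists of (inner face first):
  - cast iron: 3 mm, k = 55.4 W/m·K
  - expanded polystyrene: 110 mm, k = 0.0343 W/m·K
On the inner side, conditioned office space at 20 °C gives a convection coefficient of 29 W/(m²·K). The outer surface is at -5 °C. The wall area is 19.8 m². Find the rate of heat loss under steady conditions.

Q ≈ 153 W

Using the resistance-network approach (series):
R_inner film = 1/(h_i·A) = 1/(29×19.8) = 0.001742 K/W
R_cast iron = L/(kA) = 0.003/(55.4×19.8) = 2.735×10^-6 K/W
R_expanded polystyrene = L/(kA) = 0.11/(0.0343×19.8) = 0.162 K/W
R_total = 0.1637 K/W
Q = ΔT / R_total = 25 / 0.1637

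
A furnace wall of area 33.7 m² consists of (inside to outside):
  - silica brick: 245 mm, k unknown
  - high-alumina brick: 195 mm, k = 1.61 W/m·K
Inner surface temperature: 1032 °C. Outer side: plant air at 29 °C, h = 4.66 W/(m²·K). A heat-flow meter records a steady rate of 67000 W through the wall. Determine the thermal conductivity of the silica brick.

Treating each layer as a thermal resistance in series:
R_high-alumina brick = L/(kA) = 0.195/(1.61×33.7) = 0.003594 K/W
R_outer film = 1/(h_o·A) = 1/(4.66×33.7) = 0.006368 K/W
Sum of known resistances R_other = 0.009962 K/W
Total R = ΔT/Q = 1003/67000 = 0.01497 K/W
R_silica brick = R_total − R_other = 0.005008 K/W
k = L/(R·A) = 0.245/(0.005008×33.7)

k ≈ 1.45 W/(m·K)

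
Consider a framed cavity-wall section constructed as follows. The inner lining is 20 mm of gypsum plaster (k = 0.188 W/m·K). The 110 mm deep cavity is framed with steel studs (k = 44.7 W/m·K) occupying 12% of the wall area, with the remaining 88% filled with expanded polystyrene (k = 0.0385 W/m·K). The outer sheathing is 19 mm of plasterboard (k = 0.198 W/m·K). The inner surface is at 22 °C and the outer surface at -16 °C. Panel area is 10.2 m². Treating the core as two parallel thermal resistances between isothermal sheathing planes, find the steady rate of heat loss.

Sheathing layers in series; stud and cavity paths in parallel between them.
R_inner = 0.02/(0.188×10.2) = 0.01043 K/W
R_stud  = 0.11/(44.7×0.12×10.2) = 0.00201 K/W
R_cav   = 0.11/(0.0385×0.88×10.2) = 0.3183 K/W
1/R_core = 1/R_stud + 1/R_cav → R_core = 0.001998 K/W
R_outer = 0.019/(0.198×10.2) = 0.009408 K/W
R_total = 0.02184 K/W
Q = ΔT/R_total = 38/0.02184

Q ≈ 1740 W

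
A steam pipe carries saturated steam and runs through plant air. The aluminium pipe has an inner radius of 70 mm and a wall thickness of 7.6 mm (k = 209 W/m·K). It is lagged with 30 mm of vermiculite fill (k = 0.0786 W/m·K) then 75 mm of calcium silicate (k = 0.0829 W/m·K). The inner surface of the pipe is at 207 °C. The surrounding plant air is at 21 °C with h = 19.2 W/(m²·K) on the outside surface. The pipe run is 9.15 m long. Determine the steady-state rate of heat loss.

Per-layer cylindrical resistances, series-summed:
R_aluminium pipe wall = ln(77.6/70)/(2π×209×9.15) = 8.578×10^-6 K/W
R_vermiculite fill = ln(107.6/77.6)/(2π×0.0786×9.15) = 0.07233 K/W
R_calcium silicate = ln(182.6/107.6)/(2π×0.0829×9.15) = 0.111 K/W
R_outer film = 1/(h_o·2πr_oL) = 1/(19.2×2π×0.1826×9.15) = 0.004961 K/W
R_total = 0.1883 K/W
Q = ΔT/R_total = 186/0.1883

Q ≈ 988 W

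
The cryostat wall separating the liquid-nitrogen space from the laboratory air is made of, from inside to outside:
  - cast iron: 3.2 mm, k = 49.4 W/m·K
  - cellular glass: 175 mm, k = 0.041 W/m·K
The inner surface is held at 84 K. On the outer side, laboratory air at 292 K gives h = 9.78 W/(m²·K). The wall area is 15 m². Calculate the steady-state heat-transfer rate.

Q ≈ 714 W

Model the wall as resistances in series:
R_cast iron = L/(kA) = 0.0032/(49.4×15) = 4.318×10^-6 K/W
R_cellular glass = L/(kA) = 0.175/(0.041×15) = 0.2846 K/W
R_outer film = 1/(h_o·A) = 1/(9.78×15) = 0.006817 K/W
R_total = 0.2914 K/W
Q = ΔT / R_total = 208 / 0.2914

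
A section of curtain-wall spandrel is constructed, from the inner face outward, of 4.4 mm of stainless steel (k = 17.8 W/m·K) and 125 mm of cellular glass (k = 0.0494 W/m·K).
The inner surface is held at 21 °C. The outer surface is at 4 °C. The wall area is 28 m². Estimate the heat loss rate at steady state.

Q ≈ 188 W

Thermal resistances in series:
R_stainless steel = L/(kA) = 0.0044/(17.8×28) = 8.828×10^-6 K/W
R_cellular glass = L/(kA) = 0.125/(0.0494×28) = 0.09037 K/W
R_total = 0.09038 K/W
Q = ΔT / R_total = 17 / 0.09038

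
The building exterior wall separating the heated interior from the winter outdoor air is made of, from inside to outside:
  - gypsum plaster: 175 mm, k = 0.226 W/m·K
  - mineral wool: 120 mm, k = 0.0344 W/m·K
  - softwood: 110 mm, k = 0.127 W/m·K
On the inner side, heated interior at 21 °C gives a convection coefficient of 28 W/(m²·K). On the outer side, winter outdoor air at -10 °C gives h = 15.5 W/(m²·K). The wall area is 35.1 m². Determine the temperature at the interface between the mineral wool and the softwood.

Using the resistance-network approach (series):
R_inner film = 1/(h_i·A) = 1/(28×35.1) = 0.001018 K/W
R_gypsum plaster = L/(kA) = 0.175/(0.226×35.1) = 0.02206 K/W
R_mineral wool = L/(kA) = 0.12/(0.0344×35.1) = 0.09938 K/W
R_softwood = L/(kA) = 0.11/(0.127×35.1) = 0.02468 K/W
R_outer film = 1/(h_o·A) = 1/(15.5×35.1) = 0.001838 K/W
R_total = 0.149 K/W;  Q = ΔT/R_total = 31/0.149 = 208.1 W
T_interface = T_inner − Q·ΣR(inner→interface) = 21 − 208×0.1225

T ≈ -4.48 °C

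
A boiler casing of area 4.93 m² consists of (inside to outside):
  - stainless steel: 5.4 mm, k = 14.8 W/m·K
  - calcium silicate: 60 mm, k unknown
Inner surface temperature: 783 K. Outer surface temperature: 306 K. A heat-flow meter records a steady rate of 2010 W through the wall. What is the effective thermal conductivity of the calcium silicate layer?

k ≈ 0.0513 W/(m·K)

Treating each layer as a thermal resistance in series:
R_stainless steel = L/(kA) = 0.0054/(14.8×4.93) = 7.401×10^-5 K/W
Sum of known resistances R_other = 7.401×10^-5 K/W
Total R = ΔT/Q = 477/2010 = 0.2373 K/W
R_calcium silicate = R_total − R_other = 0.2372 K/W
k = L/(R·A) = 0.06/(0.2372×4.93)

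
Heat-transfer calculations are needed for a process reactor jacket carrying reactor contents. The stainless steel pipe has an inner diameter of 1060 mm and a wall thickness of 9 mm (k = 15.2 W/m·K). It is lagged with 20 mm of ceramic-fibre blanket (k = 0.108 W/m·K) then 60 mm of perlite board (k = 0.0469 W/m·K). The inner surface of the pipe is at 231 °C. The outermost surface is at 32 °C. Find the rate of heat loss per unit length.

Cylindrical conduction, so R = ln(r₂/r₁)/(2πkL) per layer, in series:
R_stainless steel pipe wall = ln(539/530)/(2π×15.2×1) = 1.763×10^-4 K/W
R_ceramic-fibre blanket = ln(559/539)/(2π×0.108×1) = 0.05369 K/W
R_perlite board = ln(619/559)/(2π×0.0469×1) = 0.346 K/W
R_total = 0.3999 K/W
Q = ΔT/R_total = 199/0.3999

q′ ≈ 498 W/m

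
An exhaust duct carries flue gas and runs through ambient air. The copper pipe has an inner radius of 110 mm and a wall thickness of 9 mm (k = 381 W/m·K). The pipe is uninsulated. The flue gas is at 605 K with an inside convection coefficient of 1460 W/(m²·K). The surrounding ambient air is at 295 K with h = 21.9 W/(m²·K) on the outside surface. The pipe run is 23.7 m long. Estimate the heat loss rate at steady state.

Q ≈ 118000 W

Per-layer cylindrical resistances, series-summed:
R_inner film = 1/(h_i·2πr₁L) = 1/(1460×2π×0.11×23.7) = 4.181×10^-5 K/W
R_copper pipe wall = ln(119/110)/(2π×381×23.7) = 1.386×10^-6 K/W
R_outer film = 1/(h_o·2πr_oL) = 1/(21.9×2π×0.119×23.7) = 0.002577 K/W
R_total = 0.00262 K/W
Q = ΔT/R_total = 310/0.00262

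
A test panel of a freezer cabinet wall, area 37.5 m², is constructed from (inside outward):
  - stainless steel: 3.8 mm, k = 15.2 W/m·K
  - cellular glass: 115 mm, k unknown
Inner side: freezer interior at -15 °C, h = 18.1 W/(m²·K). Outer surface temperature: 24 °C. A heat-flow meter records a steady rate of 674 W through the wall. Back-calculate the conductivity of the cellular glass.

k ≈ 0.0544 W/(m·K)

Treating each layer as a thermal resistance in series:
R_inner film = 1/(h_i·A) = 1/(18.1×37.5) = 0.001473 K/W
R_stainless steel = L/(kA) = 0.0038/(15.2×37.5) = 6.667×10^-6 K/W
Sum of known resistances R_other = 0.00148 K/W
Total R = ΔT/Q = 39/674 = 0.05786 K/W
R_cellular glass = R_total − R_other = 0.05638 K/W
k = L/(R·A) = 0.115/(0.05638×37.5)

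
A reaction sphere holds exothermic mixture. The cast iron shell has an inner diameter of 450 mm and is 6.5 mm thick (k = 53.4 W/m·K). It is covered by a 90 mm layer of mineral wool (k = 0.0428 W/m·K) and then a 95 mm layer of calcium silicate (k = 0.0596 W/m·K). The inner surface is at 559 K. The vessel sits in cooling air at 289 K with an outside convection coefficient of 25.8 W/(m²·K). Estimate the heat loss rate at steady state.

Q ≈ 84 W

For a spherical shell R = (1/r₁ − 1/r₂)/(4πk); film R = 1/(h·4πr²). In series:
R_cast iron shell = (1/0.225 − 1/0.2315)/(4π×53.4) = 1.86×10^-4 K/W
R_mineral wool = (1/0.2315 − 1/0.3215)/(4π×0.0428) = 2.248 K/W
R_calcium silicate = (1/0.3215 − 1/0.4165)/(4π×0.0596) = 0.9473 K/W
R_outer film = 1/(h·4πr_o²) = 1/(25.8×4π×0.4165²) = 0.01778 K/W
R_total = 3.214 K/W
Q = ΔT/R_total = 270/3.214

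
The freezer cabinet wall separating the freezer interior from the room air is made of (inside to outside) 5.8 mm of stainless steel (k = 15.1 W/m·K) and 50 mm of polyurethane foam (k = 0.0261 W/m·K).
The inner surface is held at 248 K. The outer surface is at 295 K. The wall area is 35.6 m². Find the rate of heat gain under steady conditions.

Using the resistance-network approach (series):
R_stainless steel = L/(kA) = 0.0058/(15.1×35.6) = 1.079×10^-5 K/W
R_polyurethane foam = L/(kA) = 0.05/(0.0261×35.6) = 0.05381 K/W
R_total = 0.05382 K/W
Q = ΔT / R_total = 47 / 0.05382

Q ≈ 873 W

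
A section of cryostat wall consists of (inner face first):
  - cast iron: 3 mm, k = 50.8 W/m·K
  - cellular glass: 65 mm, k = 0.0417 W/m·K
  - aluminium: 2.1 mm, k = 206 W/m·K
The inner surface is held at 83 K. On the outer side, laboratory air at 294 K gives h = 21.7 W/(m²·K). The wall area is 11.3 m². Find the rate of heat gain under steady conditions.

Series thermal resistances:
R_cast iron = L/(kA) = 0.003/(50.8×11.3) = 5.226×10^-6 K/W
R_cellular glass = L/(kA) = 0.065/(0.0417×11.3) = 0.1379 K/W
R_aluminium = L/(kA) = 0.0021/(206×11.3) = 9.021×10^-7 K/W
R_outer film = 1/(h_o·A) = 1/(21.7×11.3) = 0.004078 K/W
R_total = 0.142 K/W
Q = ΔT / R_total = 211 / 0.142

Q ≈ 1490 W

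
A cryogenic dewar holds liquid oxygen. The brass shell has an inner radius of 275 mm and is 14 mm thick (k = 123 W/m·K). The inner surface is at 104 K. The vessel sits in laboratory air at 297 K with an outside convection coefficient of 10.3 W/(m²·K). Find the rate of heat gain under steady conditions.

Q ≈ 2080 W

Each spherical layer contributes R = (1/r_i − 1/r_o)/(4πk):
R_brass shell = (1/0.275 − 1/0.289)/(4π×123) = 1.14×10^-4 K/W
R_outer film = 1/(h·4πr_o²) = 1/(10.3×4π×0.289²) = 0.0925 K/W
R_total = 0.09262 K/W
Q = ΔT/R_total = 193/0.09262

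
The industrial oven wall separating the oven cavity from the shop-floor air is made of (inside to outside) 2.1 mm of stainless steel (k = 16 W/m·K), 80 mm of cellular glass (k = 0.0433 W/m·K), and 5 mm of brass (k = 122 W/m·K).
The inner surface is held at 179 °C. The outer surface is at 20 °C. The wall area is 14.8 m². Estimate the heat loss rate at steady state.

Treating each layer as a thermal resistance in series:
R_stainless steel = L/(kA) = 0.0021/(16×14.8) = 8.868×10^-6 K/W
R_cellular glass = L/(kA) = 0.08/(0.0433×14.8) = 0.1248 K/W
R_brass = L/(kA) = 0.005/(122×14.8) = 2.769×10^-6 K/W
R_total = 0.1248 K/W
Q = ΔT / R_total = 159 / 0.1248

Q ≈ 1270 W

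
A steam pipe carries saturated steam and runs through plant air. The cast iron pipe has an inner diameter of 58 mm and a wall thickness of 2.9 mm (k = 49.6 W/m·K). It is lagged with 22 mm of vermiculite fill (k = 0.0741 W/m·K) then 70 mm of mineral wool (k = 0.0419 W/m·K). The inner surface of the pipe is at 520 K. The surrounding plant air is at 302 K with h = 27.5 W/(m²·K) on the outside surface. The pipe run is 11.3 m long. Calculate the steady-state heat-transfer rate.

Q ≈ 568 W

Per-layer cylindrical resistances, series-summed:
R_cast iron pipe wall = ln(31.9/29)/(2π×49.6×11.3) = 2.706×10^-5 K/W
R_vermiculite fill = ln(53.9/31.9)/(2π×0.0741×11.3) = 0.0997 K/W
R_mineral wool = ln(123.9/53.9)/(2π×0.0419×11.3) = 0.2798 K/W
R_outer film = 1/(h_o·2πr_oL) = 1/(27.5×2π×0.1239×11.3) = 0.004134 K/W
R_total = 0.3836 K/W
Q = ΔT/R_total = 218/0.3836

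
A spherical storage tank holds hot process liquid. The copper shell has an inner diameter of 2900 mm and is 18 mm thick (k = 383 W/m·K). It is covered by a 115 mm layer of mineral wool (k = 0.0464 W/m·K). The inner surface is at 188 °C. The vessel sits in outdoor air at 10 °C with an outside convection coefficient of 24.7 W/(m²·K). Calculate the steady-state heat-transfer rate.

Radial (spherical) resistances in series:
R_copper shell = (1/1.45 − 1/1.468)/(4π×383) = 1.757×10^-6 K/W
R_mineral wool = (1/1.468 − 1/1.583)/(4π×0.0464) = 0.08487 K/W
R_outer film = 1/(h·4πr_o²) = 1/(24.7×4π×1.583²) = 0.001286 K/W
R_total = 0.08616 K/W
Q = ΔT/R_total = 178/0.08616

Q ≈ 2070 W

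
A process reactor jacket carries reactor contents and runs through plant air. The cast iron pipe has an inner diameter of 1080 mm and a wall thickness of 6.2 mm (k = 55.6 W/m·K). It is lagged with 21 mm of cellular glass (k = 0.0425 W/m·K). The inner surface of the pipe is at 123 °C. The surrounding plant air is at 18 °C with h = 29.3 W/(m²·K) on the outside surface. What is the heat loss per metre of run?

Treating each annulus and film as a series resistance:
R_cast iron pipe wall = ln(546.2/540)/(2π×55.6×1) = 3.268×10^-5 K/W
R_cellular glass = ln(567.2/546.2)/(2π×0.0425×1) = 0.1413 K/W
R_outer film = 1/(h_o·2πr_oL) = 1/(29.3×2π×0.5672×1) = 0.009577 K/W
R_total = 0.1509 K/W
Q = ΔT/R_total = 105/0.1509

q′ ≈ 696 W/m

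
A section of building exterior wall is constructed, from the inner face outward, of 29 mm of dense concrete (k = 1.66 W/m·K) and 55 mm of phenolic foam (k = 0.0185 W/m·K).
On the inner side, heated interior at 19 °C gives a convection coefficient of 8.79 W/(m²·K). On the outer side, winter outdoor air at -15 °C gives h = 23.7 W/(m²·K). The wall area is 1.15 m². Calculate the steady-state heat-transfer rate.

Using the resistance-network approach (series):
R_inner film = 1/(h_i·A) = 1/(8.79×1.15) = 0.09893 K/W
R_dense concrete = L/(kA) = 0.029/(1.66×1.15) = 0.01519 K/W
R_phenolic foam = L/(kA) = 0.055/(0.0185×1.15) = 2.585 K/W
R_outer film = 1/(h_o·A) = 1/(23.7×1.15) = 0.03669 K/W
R_total = 2.736 K/W
Q = ΔT / R_total = 34 / 2.736

Q ≈ 12.4 W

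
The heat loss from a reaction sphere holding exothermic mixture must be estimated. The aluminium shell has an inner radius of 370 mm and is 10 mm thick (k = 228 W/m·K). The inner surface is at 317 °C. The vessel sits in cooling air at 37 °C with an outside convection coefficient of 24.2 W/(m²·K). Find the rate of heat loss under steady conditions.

Q ≈ 12300 W

Radial (spherical) resistances in series:
R_aluminium shell = (1/0.37 − 1/0.38)/(4π×228) = 2.482×10^-5 K/W
R_outer film = 1/(h·4πr_o²) = 1/(24.2×4π×0.38²) = 0.02277 K/W
R_total = 0.0228 K/W
Q = ΔT/R_total = 280/0.0228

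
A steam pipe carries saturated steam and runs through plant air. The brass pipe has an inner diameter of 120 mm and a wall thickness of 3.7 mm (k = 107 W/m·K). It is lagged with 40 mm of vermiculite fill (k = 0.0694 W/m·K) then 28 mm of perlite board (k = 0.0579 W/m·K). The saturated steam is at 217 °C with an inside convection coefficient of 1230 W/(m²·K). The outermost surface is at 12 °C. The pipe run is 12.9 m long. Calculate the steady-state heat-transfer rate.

Treating each annulus and film as a series resistance:
R_inner film = 1/(h_i·2πr₁L) = 1/(1230×2π×0.06×12.9) = 1.672×10^-4 K/W
R_brass pipe wall = ln(63.7/60)/(2π×107×12.9) = 6.9×10^-6 K/W
R_vermiculite fill = ln(103.7/63.7)/(2π×0.0694×12.9) = 0.08663 K/W
R_perlite board = ln(131.7/103.7)/(2π×0.0579×12.9) = 0.05093 K/W
R_total = 0.1377 K/W
Q = ΔT/R_total = 205/0.1377

Q ≈ 1490 W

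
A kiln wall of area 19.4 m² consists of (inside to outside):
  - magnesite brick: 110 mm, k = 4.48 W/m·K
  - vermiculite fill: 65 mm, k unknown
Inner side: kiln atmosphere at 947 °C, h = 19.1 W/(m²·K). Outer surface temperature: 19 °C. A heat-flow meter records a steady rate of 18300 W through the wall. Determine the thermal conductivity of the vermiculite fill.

Thermal resistances in series:
R_inner film = 1/(h_i·A) = 1/(19.1×19.4) = 0.002699 K/W
R_magnesite brick = L/(kA) = 0.11/(4.48×19.4) = 0.001266 K/W
Sum of known resistances R_other = 0.003964 K/W
Total R = ΔT/Q = 928/18300 = 0.05071 K/W
R_vermiculite fill = R_total − R_other = 0.04675 K/W
k = L/(R·A) = 0.065/(0.04675×19.4)

k ≈ 0.0717 W/(m·K)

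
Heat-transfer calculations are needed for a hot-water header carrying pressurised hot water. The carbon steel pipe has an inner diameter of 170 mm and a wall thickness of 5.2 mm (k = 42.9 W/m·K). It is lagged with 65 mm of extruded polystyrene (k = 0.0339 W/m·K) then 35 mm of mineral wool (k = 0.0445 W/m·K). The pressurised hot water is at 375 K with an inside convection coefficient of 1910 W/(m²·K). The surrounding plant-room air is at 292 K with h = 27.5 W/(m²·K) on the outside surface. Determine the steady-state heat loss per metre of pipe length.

Per-layer cylindrical resistances, series-summed:
R_inner film = 1/(h_i·2πr₁L) = 1/(1910×2π×0.085×1) = 9.803×10^-4 K/W
R_carbon steel pipe wall = ln(90.2/85)/(2π×42.9×1) = 2.203×10^-4 K/W
R_extruded polystyrene = ln(155.2/90.2)/(2π×0.0339×1) = 2.548 K/W
R_mineral wool = ln(190.2/155.2)/(2π×0.0445×1) = 0.7273 K/W
R_outer film = 1/(h_o·2πr_oL) = 1/(27.5×2π×0.1902×1) = 0.03043 K/W
R_total = 3.307 K/W
Q = ΔT/R_total = 83/3.307

q′ ≈ 25.1 W/m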